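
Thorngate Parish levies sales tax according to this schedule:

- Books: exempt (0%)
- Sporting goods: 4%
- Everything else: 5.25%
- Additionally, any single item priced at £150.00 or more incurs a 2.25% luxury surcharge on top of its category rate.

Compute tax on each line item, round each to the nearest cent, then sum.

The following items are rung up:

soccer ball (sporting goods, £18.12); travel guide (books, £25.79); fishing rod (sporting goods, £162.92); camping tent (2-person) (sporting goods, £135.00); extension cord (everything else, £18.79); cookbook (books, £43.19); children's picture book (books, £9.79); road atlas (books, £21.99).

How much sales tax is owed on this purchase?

£17.29

Soccer ball £18.12: sporting goods → 4% → £0.72
Travel guide £25.79: books → 0% → £0.00
Fishing rod £162.92: sporting goods → 4% + 2.25% surcharge = 6.25% → £10.18
Camping tent (2-person) £135.00: sporting goods → 4% → £5.40
Extension cord £18.79: everything else → 5.25% → £0.99
Cookbook £43.19: books → 0% → £0.00
Children's picture book £9.79: books → 0% → £0.00
Road atlas £21.99: books → 0% → £0.00
Total tax = £0.72 + £10.18 + £5.40 + £0.99 = £17.29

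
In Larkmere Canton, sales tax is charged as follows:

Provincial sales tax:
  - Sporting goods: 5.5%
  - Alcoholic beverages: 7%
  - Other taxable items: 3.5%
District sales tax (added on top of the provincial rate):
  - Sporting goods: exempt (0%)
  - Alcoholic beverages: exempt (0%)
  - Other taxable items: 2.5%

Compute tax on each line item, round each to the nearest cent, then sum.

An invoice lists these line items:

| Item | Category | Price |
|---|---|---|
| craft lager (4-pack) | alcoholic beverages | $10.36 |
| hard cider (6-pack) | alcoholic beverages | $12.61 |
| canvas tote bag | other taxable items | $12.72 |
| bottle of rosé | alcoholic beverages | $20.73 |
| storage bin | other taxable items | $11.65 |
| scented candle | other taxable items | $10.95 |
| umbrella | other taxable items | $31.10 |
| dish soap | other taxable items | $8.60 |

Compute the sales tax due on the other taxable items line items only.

Canvas tote bag $12.72: other taxable items → 3.5% + 2.5% district = 6% → $0.76
Storage bin $11.65: other taxable items → 3.5% + 2.5% district = 6% → $0.70
Scented candle $10.95: other taxable items → 3.5% + 2.5% district = 6% → $0.66
Umbrella $31.10: other taxable items → 3.5% + 2.5% district = 6% → $1.87
Dish soap $8.60: other taxable items → 3.5% + 2.5% district = 6% → $0.52
Tax on other taxable items = $0.76 + $0.70 + $0.66 + $1.87 + $0.52 = $4.51

$4.51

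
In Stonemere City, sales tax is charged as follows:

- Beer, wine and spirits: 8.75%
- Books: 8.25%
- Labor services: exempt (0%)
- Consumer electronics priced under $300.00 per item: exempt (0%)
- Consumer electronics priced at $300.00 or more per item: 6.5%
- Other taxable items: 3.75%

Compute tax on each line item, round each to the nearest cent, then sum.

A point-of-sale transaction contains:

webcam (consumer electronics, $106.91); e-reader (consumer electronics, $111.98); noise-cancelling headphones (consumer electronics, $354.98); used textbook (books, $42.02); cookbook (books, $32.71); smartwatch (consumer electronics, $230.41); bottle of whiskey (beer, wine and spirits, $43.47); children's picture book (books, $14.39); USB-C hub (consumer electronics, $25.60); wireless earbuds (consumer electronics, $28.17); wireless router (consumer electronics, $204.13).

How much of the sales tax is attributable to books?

Used textbook $42.02: books → 8.25% → $3.47
Cookbook $32.71: books → 8.25% → $2.70
Children's picture book $14.39: books → 8.25% → $1.19
Tax on books = $3.47 + $2.70 + $1.19 = $7.36

$7.36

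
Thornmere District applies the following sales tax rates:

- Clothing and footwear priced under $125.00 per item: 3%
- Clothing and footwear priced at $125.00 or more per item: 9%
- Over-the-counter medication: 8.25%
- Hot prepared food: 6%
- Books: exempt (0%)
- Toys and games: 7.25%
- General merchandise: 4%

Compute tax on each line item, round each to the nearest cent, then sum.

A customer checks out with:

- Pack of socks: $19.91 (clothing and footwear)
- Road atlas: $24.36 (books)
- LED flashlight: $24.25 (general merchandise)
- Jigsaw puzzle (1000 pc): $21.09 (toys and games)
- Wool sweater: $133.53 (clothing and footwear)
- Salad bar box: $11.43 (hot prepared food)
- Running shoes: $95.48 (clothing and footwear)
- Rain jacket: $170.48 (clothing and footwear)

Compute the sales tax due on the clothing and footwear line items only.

$30.82

Pack of socks $19.91: clothing and footwear, under $125.00 → 3% → $0.60
Wool sweater $133.53: clothing and footwear, $125.00 or more → 9% → $12.02
Running shoes $95.48: clothing and footwear, under $125.00 → 3% → $2.86
Rain jacket $170.48: clothing and footwear, $125.00 or more → 9% → $15.34
Tax on clothing and footwear = $0.60 + $12.02 + $2.86 + $15.34 = $30.82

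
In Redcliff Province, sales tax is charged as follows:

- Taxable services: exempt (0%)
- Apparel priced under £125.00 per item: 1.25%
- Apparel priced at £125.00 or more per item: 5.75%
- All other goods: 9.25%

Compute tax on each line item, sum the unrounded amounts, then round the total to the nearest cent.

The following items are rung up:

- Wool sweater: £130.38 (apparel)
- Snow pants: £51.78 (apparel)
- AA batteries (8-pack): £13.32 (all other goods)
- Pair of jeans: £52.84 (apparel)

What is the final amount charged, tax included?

Wool sweater £130.38: apparel, £125.00 or more → 5.75% → £7.49685
Snow pants £51.78: apparel, under £125.00 → 1.25% → £0.64725
AA batteries (8-pack) £13.32: all other goods → 9.25% → £1.2321
Pair of jeans £52.84: apparel, under £125.00 → 1.25% → £0.6605
Subtotal = £248.32; unrounded tax = £10.0367 → £10.04; total due = £258.36

£258.36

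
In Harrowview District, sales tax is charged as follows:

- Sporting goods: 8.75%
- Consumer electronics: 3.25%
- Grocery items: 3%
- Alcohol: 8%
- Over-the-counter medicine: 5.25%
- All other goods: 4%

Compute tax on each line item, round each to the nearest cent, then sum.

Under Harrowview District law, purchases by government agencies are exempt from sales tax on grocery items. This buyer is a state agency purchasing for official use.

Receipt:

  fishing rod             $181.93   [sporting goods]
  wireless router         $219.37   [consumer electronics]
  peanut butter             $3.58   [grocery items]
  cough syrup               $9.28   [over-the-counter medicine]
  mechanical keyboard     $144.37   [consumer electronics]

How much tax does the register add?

Fishing rod $181.93: sporting goods → 8.75% → $15.92
Wireless router $219.37: consumer electronics → 3.25% → $7.13
Peanut butter $3.58: grocery items, buyer-exempt → 0% → $0.00
Cough syrup $9.28: over-the-counter medicine → 5.25% → $0.49
Mechanical keyboard $144.37: consumer electronics → 3.25% → $4.69
Total tax = $15.92 + $7.13 + $0.49 + $4.69 = $28.23

$28.23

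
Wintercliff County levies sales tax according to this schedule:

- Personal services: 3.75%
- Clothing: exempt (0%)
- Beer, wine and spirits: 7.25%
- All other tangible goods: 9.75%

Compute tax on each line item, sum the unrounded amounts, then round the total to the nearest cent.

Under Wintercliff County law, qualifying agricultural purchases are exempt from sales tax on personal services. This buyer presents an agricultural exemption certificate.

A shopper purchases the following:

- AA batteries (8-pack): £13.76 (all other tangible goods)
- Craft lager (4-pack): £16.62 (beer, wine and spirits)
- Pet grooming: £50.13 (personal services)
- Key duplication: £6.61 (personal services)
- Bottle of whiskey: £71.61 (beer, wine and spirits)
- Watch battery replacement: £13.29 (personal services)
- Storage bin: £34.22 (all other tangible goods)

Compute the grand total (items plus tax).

£217.31

AA batteries (8-pack) £13.76: all other tangible goods → 9.75% → £1.3416
Craft lager (4-pack) £16.62: beer, wine and spirits → 7.25% → £1.20495
Pet grooming £50.13: personal services, buyer-exempt → 0% → £0.00
Key duplication £6.61: personal services, buyer-exempt → 0% → £0.00
Bottle of whiskey £71.61: beer, wine and spirits → 7.25% → £5.191725
Watch battery replacement £13.29: personal services, buyer-exempt → 0% → £0.00
Storage bin £34.22: all other tangible goods → 9.75% → £3.33645
Subtotal = £206.24; unrounded tax = £11.074725 → £11.07; total due = £217.31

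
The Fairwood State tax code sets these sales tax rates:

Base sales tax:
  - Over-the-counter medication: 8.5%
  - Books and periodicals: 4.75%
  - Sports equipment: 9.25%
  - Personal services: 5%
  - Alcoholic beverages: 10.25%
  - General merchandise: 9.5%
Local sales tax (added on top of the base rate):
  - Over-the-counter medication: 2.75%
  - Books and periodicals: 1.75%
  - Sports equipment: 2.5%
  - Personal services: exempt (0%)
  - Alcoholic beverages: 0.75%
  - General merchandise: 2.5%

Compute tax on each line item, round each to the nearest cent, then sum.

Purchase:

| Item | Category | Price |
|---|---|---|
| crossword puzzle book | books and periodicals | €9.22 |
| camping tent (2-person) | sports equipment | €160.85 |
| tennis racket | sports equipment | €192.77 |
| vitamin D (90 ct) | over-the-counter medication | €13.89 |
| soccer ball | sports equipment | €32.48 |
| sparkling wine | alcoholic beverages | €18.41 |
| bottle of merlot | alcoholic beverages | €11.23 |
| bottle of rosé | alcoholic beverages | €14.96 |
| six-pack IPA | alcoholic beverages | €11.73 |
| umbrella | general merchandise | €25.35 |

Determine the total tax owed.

Crossword puzzle book €9.22: books and periodicals → 4.75% + 1.75% local = 6.5% → €0.60
Camping tent (2-person) €160.85: sports equipment → 9.25% + 2.5% local = 11.75% → €18.90
Tennis racket €192.77: sports equipment → 9.25% + 2.5% local = 11.75% → €22.65
Vitamin D (90 ct) €13.89: over-the-counter medication → 8.5% + 2.75% local = 11.25% → €1.56
Soccer ball €32.48: sports equipment → 9.25% + 2.5% local = 11.75% → €3.82
Sparkling wine €18.41: alcoholic beverages → 10.25% + 0.75% local = 11% → €2.03
Bottle of merlot €11.23: alcoholic beverages → 10.25% + 0.75% local = 11% → €1.24
Bottle of rosé €14.96: alcoholic beverages → 10.25% + 0.75% local = 11% → €1.65
Six-pack IPA €11.73: alcoholic beverages → 10.25% + 0.75% local = 11% → €1.29
Umbrella €25.35: general merchandise → 9.5% + 2.5% local = 12% → €3.04
Total tax = €0.60 + €18.90 + €22.65 + €1.56 + €3.82 + €2.03 + €1.24 + €1.65 + €1.29 + €3.04 = €56.78

€56.78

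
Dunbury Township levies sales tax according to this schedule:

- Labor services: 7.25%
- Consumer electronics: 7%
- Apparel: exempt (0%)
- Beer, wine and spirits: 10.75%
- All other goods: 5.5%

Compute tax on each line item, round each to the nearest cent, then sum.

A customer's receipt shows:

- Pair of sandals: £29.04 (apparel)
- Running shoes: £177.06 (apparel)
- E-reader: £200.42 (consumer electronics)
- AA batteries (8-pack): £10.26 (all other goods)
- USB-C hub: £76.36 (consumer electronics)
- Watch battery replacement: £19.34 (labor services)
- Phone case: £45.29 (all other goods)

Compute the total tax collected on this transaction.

Pair of sandals £29.04: apparel → 0% → £0.00
Running shoes £177.06: apparel → 0% → £0.00
E-reader £200.42: consumer electronics → 7% → £14.03
AA batteries (8-pack) £10.26: all other goods → 5.5% → £0.56
USB-C hub £76.36: consumer electronics → 7% → £5.35
Watch battery replacement £19.34: labor services → 7.25% → £1.40
Phone case £45.29: all other goods → 5.5% → £2.49
Total tax = £14.03 + £0.56 + £5.35 + £1.40 + £2.49 = £23.83

£23.83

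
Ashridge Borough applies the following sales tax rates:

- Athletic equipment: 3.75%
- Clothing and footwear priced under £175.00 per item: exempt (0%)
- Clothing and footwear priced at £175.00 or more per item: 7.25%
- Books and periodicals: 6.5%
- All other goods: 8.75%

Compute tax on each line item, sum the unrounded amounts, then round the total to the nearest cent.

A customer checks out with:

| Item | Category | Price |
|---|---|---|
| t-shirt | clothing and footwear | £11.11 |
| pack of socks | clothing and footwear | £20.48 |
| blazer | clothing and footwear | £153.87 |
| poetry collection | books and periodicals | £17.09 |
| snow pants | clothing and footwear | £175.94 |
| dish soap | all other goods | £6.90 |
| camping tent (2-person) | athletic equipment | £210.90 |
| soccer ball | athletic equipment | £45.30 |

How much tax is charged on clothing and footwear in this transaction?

£12.76

T-shirt £11.11: clothing and footwear, under £175.00 → 0% → £0.00
Pack of socks £20.48: clothing and footwear, under £175.00 → 0% → £0.00
Blazer £153.87: clothing and footwear, under £175.00 → 0% → £0.00
Snow pants £175.94: clothing and footwear, £175.00 or more → 7.25% → £12.75565
Tax on clothing and footwear: unrounded sum = £12.75565 → £12.76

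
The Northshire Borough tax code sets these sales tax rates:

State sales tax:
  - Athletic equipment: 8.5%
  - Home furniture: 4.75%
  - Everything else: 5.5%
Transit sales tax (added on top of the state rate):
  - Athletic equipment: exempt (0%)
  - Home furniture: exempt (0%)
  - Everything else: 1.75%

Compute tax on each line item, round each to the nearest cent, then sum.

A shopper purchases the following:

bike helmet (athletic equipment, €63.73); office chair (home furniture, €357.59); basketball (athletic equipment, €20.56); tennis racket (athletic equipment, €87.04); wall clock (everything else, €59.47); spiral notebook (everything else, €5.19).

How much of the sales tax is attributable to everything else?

Wall clock €59.47: everything else → 5.5% + 1.75% transit = 7.25% → €4.31
Spiral notebook €5.19: everything else → 5.5% + 1.75% transit = 7.25% → €0.38
Tax on everything else = €4.31 + €0.38 = €4.69

€4.69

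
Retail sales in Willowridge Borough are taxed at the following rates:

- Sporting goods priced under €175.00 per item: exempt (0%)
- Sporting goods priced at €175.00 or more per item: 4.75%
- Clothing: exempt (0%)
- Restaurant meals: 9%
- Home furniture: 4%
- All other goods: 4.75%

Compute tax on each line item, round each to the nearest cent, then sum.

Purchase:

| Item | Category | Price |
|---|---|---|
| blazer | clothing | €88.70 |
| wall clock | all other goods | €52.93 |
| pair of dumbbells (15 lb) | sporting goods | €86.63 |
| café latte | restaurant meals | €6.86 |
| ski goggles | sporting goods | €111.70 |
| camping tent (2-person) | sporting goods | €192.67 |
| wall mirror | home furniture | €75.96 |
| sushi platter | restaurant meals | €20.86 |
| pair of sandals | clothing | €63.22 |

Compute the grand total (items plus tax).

Blazer €88.70: clothing → 0% → €0.00
Wall clock €52.93: all other goods → 4.75% → €2.51
Pair of dumbbells (15 lb) €86.63: sporting goods, under €175.00 → 0% → €0.00
Café latte €6.86: restaurant meals → 9% → €0.62
Ski goggles €111.70: sporting goods, under €175.00 → 0% → €0.00
Camping tent (2-person) €192.67: sporting goods, €175.00 or more → 4.75% → €9.15
Wall mirror €75.96: home furniture → 4% → €3.04
Sushi platter €20.86: restaurant meals → 9% → €1.88
Pair of sandals €63.22: clothing → 0% → €0.00
Subtotal = €699.53; tax = €17.20; total due = €716.73

€716.73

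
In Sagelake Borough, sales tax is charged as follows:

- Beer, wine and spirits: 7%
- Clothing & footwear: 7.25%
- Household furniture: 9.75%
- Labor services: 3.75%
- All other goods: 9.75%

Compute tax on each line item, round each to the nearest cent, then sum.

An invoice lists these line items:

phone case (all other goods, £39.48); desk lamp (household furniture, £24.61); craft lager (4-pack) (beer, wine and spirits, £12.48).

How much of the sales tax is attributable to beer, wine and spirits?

Craft lager (4-pack) £12.48: beer, wine and spirits → 7% → £0.87
Tax on beer, wine and spirits = £0.87

£0.87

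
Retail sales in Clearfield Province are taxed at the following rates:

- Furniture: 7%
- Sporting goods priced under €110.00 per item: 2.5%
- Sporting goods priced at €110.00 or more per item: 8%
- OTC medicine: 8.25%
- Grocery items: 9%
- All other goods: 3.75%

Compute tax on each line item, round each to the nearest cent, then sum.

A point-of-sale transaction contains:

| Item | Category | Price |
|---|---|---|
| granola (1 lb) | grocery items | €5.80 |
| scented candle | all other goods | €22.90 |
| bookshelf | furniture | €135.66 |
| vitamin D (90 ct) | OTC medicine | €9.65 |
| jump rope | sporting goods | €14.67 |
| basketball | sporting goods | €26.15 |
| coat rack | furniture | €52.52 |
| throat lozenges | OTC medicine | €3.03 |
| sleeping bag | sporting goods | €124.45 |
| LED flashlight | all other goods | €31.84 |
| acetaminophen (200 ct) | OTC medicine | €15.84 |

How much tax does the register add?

Granola (1 lb) €5.80: grocery items → 9% → €0.52
Scented candle €22.90: all other goods → 3.75% → €0.86
Bookshelf €135.66: furniture → 7% → €9.50
Vitamin D (90 ct) €9.65: OTC medicine → 8.25% → €0.80
Jump rope €14.67: sporting goods, under €110.00 → 2.5% → €0.37
Basketball €26.15: sporting goods, under €110.00 → 2.5% → €0.65
Coat rack €52.52: furniture → 7% → €3.68
Throat lozenges €3.03: OTC medicine → 8.25% → €0.25
Sleeping bag €124.45: sporting goods, €110.00 or more → 8% → €9.96
LED flashlight €31.84: all other goods → 3.75% → €1.19
Acetaminophen (200 ct) €15.84: OTC medicine → 8.25% → €1.31
Total tax = €0.52 + €0.86 + €9.50 + €0.80 + €0.37 + €0.65 + €3.68 + €0.25 + €9.96 + €1.19 + €1.31 = €29.09

€29.09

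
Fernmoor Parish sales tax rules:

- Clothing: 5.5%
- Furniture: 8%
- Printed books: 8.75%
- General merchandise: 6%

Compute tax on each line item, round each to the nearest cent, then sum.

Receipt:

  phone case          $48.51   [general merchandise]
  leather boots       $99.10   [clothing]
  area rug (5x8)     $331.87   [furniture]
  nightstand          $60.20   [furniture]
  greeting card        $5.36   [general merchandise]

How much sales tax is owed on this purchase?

Phone case $48.51: general merchandise → 6% → $2.91
Leather boots $99.10: clothing → 5.5% → $5.45
Area rug (5x8) $331.87: furniture → 8% → $26.55
Nightstand $60.20: furniture → 8% → $4.82
Greeting card $5.36: general merchandise → 6% → $0.32
Total tax = $2.91 + $5.45 + $26.55 + $4.82 + $0.32 = $40.05

$40.05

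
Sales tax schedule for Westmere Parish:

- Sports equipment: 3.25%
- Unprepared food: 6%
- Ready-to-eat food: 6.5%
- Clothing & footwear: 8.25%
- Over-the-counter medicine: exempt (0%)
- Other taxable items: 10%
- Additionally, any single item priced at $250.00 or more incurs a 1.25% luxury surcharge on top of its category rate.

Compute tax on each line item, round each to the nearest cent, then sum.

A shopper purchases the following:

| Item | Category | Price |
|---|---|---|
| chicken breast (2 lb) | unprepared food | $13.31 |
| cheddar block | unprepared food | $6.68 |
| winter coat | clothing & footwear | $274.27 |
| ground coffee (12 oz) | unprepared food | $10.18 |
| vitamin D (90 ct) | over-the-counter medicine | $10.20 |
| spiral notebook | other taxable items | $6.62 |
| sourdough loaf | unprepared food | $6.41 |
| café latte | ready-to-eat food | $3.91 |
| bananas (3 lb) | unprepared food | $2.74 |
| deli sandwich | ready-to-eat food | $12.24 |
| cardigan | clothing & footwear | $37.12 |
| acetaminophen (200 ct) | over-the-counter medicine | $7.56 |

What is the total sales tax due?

Chicken breast (2 lb) $13.31: unprepared food → 6% → $0.80
Cheddar block $6.68: unprepared food → 6% → $0.40
Winter coat $274.27: clothing & footwear → 8.25% + 1.25% surcharge = 9.5% → $26.06
Ground coffee (12 oz) $10.18: unprepared food → 6% → $0.61
Vitamin D (90 ct) $10.20: over-the-counter medicine → 0% → $0.00
Spiral notebook $6.62: other taxable items → 10% → $0.66
Sourdough loaf $6.41: unprepared food → 6% → $0.38
Café latte $3.91: ready-to-eat food → 6.5% → $0.25
Bananas (3 lb) $2.74: unprepared food → 6% → $0.16
Deli sandwich $12.24: ready-to-eat food → 6.5% → $0.80
Cardigan $37.12: clothing & footwear → 8.25% → $3.06
Acetaminophen (200 ct) $7.56: over-the-counter medicine → 0% → $0.00
Total tax = $0.80 + $0.40 + $26.06 + $0.61 + $0.66 + $0.38 + $0.25 + $0.16 + $0.80 + $3.06 = $33.18

$33.18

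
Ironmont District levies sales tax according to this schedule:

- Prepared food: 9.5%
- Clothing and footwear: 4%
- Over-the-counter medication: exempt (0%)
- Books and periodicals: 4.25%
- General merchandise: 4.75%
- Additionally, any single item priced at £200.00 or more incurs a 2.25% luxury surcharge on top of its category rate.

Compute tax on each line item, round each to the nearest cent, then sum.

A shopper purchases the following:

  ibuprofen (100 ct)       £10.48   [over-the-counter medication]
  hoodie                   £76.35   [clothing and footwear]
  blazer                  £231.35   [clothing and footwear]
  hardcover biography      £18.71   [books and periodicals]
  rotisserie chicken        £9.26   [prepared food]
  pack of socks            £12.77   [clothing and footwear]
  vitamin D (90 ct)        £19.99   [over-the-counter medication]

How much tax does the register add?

£19.70

Ibuprofen (100 ct) £10.48: over-the-counter medication → 0% → £0.00
Hoodie £76.35: clothing and footwear → 4% → £3.05
Blazer £231.35: clothing and footwear → 4% + 2.25% surcharge = 6.25% → £14.46
Hardcover biography £18.71: books and periodicals → 4.25% → £0.80
Rotisserie chicken £9.26: prepared food → 9.5% → £0.88
Pack of socks £12.77: clothing and footwear → 4% → £0.51
Vitamin D (90 ct) £19.99: over-the-counter medication → 0% → £0.00
Total tax = £3.05 + £14.46 + £0.80 + £0.88 + £0.51 = £19.70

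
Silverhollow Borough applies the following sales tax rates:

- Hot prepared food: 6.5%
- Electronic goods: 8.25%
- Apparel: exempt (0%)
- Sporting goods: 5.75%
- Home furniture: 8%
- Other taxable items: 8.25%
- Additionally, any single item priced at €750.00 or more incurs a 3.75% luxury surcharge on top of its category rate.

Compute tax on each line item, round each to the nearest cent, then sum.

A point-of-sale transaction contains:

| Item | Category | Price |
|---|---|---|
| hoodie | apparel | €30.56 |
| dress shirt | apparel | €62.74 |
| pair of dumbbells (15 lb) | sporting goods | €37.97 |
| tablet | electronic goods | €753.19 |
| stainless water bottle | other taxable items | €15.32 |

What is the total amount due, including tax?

€993.60

Hoodie €30.56: apparel → 0% → €0.00
Dress shirt €62.74: apparel → 0% → €0.00
Pair of dumbbells (15 lb) €37.97: sporting goods → 5.75% → €2.18
Tablet €753.19: electronic goods → 8.25% + 3.75% surcharge = 12% → €90.38
Stainless water bottle €15.32: other taxable items → 8.25% → €1.26
Subtotal = €899.78; tax = €93.82; total due = €993.60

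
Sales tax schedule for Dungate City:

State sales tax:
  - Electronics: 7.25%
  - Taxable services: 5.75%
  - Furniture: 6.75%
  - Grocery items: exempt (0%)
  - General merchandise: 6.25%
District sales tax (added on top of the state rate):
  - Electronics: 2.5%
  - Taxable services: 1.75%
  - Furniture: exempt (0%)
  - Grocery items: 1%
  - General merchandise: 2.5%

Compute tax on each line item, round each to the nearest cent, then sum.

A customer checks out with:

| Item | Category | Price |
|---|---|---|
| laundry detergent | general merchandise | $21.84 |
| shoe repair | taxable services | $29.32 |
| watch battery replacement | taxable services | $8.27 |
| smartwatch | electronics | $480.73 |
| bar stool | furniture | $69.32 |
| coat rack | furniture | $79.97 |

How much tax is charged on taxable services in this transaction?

$2.82

Shoe repair $29.32: taxable services → 5.75% + 1.75% district = 7.5% → $2.20
Watch battery replacement $8.27: taxable services → 5.75% + 1.75% district = 7.5% → $0.62
Tax on taxable services = $2.20 + $0.62 = $2.82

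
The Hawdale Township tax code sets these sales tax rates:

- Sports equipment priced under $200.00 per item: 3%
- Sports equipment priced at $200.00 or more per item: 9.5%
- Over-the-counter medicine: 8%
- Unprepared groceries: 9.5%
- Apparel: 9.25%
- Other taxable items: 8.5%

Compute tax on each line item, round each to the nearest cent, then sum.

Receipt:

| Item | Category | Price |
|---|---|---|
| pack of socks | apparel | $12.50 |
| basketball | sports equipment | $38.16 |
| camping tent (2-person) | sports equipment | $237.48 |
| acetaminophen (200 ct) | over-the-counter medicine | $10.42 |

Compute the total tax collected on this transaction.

$25.69

Pack of socks $12.50: apparel → 9.25% → $1.16
Basketball $38.16: sports equipment, under $200.00 → 3% → $1.14
Camping tent (2-person) $237.48: sports equipment, $200.00 or more → 9.5% → $22.56
Acetaminophen (200 ct) $10.42: over-the-counter medicine → 8% → $0.83
Total tax = $1.16 + $1.14 + $22.56 + $0.83 = $25.69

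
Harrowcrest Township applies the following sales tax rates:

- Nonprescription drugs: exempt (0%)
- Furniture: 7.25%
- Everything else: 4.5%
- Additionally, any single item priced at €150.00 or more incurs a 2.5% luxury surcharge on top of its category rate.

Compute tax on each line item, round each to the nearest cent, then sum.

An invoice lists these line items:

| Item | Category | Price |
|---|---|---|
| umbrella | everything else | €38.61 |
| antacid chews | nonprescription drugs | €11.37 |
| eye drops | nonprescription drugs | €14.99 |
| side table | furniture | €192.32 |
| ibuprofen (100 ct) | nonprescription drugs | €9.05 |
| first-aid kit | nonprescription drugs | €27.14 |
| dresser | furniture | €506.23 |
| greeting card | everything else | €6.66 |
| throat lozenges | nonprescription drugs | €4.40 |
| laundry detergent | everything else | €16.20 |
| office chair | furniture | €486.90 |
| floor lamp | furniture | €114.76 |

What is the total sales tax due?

Umbrella €38.61: everything else → 4.5% → €1.74
Antacid chews €11.37: nonprescription drugs → 0% → €0.00
Eye drops €14.99: nonprescription drugs → 0% → €0.00
Side table €192.32: furniture → 7.25% + 2.5% surcharge = 9.75% → €18.75
Ibuprofen (100 ct) €9.05: nonprescription drugs → 0% → €0.00
First-aid kit €27.14: nonprescription drugs → 0% → €0.00
Dresser €506.23: furniture → 7.25% + 2.5% surcharge = 9.75% → €49.36
Greeting card €6.66: everything else → 4.5% → €0.30
Throat lozenges €4.40: nonprescription drugs → 0% → €0.00
Laundry detergent €16.20: everything else → 4.5% → €0.73
Office chair €486.90: furniture → 7.25% + 2.5% surcharge = 9.75% → €47.47
Floor lamp €114.76: furniture → 7.25% → €8.32
Total tax = €1.74 + €18.75 + €49.36 + €0.30 + €0.73 + €47.47 + €8.32 = €126.67

€126.67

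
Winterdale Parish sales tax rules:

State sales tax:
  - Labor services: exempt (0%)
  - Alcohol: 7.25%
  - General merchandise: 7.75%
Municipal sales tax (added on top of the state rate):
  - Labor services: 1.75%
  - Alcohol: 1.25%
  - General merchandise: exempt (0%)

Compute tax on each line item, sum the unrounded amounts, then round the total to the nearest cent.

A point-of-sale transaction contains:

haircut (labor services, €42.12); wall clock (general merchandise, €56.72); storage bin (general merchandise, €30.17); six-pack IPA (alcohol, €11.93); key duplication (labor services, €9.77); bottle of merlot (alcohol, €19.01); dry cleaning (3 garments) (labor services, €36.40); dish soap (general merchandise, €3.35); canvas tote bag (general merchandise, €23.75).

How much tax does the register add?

Haircut €42.12: labor services → 0% + 1.75% municipal = 1.75% → €0.7371
Wall clock €56.72: general merchandise → 7.75% + 0% municipal = 7.75% → €4.3958
Storage bin €30.17: general merchandise → 7.75% + 0% municipal = 7.75% → €2.338175
Six-pack IPA €11.93: alcohol → 7.25% + 1.25% municipal = 8.5% → €1.01405
Key duplication €9.77: labor services → 0% + 1.75% municipal = 1.75% → €0.170975
Bottle of merlot €19.01: alcohol → 7.25% + 1.25% municipal = 8.5% → €1.61585
Dry cleaning (3 garments) €36.40: labor services → 0% + 1.75% municipal = 1.75% → €0.637
Dish soap €3.35: general merchandise → 7.75% + 0% municipal = 7.75% → €0.259625
Canvas tote bag €23.75: general merchandise → 7.75% + 0% municipal = 7.75% → €1.840625
Unrounded tax sum = €13.0092 → €13.01

€13.01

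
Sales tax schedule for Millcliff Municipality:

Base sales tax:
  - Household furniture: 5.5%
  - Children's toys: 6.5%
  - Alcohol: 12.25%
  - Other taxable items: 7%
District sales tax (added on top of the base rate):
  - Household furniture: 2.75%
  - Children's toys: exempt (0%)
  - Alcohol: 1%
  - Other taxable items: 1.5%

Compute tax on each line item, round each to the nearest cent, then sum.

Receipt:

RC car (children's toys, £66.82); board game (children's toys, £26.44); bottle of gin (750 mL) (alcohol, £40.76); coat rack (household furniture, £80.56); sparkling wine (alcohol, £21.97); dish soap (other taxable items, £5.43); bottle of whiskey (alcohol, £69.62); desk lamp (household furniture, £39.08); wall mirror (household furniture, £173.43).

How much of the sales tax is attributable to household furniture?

£24.18

Coat rack £80.56: household furniture → 5.5% + 2.75% district = 8.25% → £6.65
Desk lamp £39.08: household furniture → 5.5% + 2.75% district = 8.25% → £3.22
Wall mirror £173.43: household furniture → 5.5% + 2.75% district = 8.25% → £14.31
Tax on household furniture = £6.65 + £3.22 + £14.31 = £24.18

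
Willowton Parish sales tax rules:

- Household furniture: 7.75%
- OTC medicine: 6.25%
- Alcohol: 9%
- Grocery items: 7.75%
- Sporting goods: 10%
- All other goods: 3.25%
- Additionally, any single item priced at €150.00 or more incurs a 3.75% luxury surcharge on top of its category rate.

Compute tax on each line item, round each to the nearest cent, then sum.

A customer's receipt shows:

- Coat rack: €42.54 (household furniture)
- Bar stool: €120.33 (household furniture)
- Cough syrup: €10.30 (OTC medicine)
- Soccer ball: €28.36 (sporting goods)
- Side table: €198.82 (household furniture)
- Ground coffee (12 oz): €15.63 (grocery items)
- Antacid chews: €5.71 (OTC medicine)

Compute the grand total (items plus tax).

€462.23

Coat rack €42.54: household furniture → 7.75% → €3.30
Bar stool €120.33: household furniture → 7.75% → €9.33
Cough syrup €10.30: OTC medicine → 6.25% → €0.64
Soccer ball €28.36: sporting goods → 10% → €2.84
Side table €198.82: household furniture → 7.75% + 3.75% surcharge = 11.5% → €22.86
Ground coffee (12 oz) €15.63: grocery items → 7.75% → €1.21
Antacid chews €5.71: OTC medicine → 6.25% → €0.36
Subtotal = €421.69; tax = €40.54; total due = €462.23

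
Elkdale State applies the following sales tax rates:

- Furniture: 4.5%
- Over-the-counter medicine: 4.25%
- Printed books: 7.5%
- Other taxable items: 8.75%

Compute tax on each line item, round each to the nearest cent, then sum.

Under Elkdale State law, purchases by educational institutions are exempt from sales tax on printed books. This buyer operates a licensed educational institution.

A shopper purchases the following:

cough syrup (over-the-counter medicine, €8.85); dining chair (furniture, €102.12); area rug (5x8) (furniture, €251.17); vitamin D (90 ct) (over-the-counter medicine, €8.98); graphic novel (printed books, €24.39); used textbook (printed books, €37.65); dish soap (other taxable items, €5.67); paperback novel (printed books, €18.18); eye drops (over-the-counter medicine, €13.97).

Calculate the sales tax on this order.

€17.75

Cough syrup €8.85: over-the-counter medicine → 4.25% → €0.38
Dining chair €102.12: furniture → 4.5% → €4.60
Area rug (5x8) €251.17: furniture → 4.5% → €11.30
Vitamin D (90 ct) €8.98: over-the-counter medicine → 4.25% → €0.38
Graphic novel €24.39: printed books, buyer-exempt → 0% → €0.00
Used textbook €37.65: printed books, buyer-exempt → 0% → €0.00
Dish soap €5.67: other taxable items → 8.75% → €0.50
Paperback novel €18.18: printed books, buyer-exempt → 0% → €0.00
Eye drops €13.97: over-the-counter medicine → 4.25% → €0.59
Total tax = €0.38 + €4.60 + €11.30 + €0.38 + €0.50 + €0.59 = €17.75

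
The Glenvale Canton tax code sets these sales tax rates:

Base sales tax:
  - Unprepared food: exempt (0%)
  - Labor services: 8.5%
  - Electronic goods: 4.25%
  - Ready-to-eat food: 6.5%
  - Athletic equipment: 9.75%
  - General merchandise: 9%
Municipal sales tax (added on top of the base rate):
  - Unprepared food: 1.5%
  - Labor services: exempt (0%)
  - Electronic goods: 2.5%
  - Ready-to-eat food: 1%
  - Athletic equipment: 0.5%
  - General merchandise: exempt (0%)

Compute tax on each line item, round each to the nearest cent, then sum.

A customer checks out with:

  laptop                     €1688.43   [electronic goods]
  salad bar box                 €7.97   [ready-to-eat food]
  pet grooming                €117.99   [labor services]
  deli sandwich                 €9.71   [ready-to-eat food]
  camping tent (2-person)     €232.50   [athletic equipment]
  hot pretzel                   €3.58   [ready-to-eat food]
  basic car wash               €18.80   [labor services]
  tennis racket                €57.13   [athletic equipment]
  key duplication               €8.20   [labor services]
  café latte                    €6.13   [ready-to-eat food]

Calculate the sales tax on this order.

Laptop €1688.43: electronic goods → 4.25% + 2.5% municipal = 6.75% → €113.97
Salad bar box €7.97: ready-to-eat food → 6.5% + 1% municipal = 7.5% → €0.60
Pet grooming €117.99: labor services → 8.5% + 0% municipal = 8.5% → €10.03
Deli sandwich €9.71: ready-to-eat food → 6.5% + 1% municipal = 7.5% → €0.73
Camping tent (2-person) €232.50: athletic equipment → 9.75% + 0.5% municipal = 10.25% → €23.83
Hot pretzel €3.58: ready-to-eat food → 6.5% + 1% municipal = 7.5% → €0.27
Basic car wash €18.80: labor services → 8.5% + 0% municipal = 8.5% → €1.60
Tennis racket €57.13: athletic equipment → 9.75% + 0.5% municipal = 10.25% → €5.86
Key duplication €8.20: labor services → 8.5% + 0% municipal = 8.5% → €0.70
Café latte €6.13: ready-to-eat food → 6.5% + 1% municipal = 7.5% → €0.46
Total tax = €113.97 + €0.60 + €10.03 + €0.73 + €23.83 + €0.27 + €1.60 + €5.86 + €0.70 + €0.46 = €158.05

€158.05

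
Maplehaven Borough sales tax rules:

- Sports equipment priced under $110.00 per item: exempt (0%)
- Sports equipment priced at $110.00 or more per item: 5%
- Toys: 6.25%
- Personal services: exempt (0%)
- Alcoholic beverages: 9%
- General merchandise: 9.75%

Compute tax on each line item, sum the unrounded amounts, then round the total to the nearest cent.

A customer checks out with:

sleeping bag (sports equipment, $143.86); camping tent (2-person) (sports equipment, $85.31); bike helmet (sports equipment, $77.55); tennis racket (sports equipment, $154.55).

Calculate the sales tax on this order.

Sleeping bag $143.86: sports equipment, $110.00 or more → 5% → $7.193
Camping tent (2-person) $85.31: sports equipment, under $110.00 → 0% → $0.00
Bike helmet $77.55: sports equipment, under $110.00 → 0% → $0.00
Tennis racket $154.55: sports equipment, $110.00 or more → 5% → $7.7275
Unrounded tax sum = $14.9205 → $14.92

$14.92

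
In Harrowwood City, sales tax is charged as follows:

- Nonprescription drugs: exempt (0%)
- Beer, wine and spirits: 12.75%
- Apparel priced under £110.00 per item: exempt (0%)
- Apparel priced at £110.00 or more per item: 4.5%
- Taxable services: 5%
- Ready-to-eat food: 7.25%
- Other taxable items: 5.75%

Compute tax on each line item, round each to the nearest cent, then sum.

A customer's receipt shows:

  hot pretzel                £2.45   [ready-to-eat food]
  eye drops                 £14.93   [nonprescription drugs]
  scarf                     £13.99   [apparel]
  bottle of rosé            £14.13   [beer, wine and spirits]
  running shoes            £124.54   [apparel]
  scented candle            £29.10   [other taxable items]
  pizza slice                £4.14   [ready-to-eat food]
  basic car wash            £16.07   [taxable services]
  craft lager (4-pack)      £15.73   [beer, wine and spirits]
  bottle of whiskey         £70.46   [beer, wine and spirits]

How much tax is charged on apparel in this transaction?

Scarf £13.99: apparel, under £110.00 → 0% → £0.00
Running shoes £124.54: apparel, £110.00 or more → 4.5% → £5.60
Tax on apparel = £0.00 + £5.60 = £5.60

£5.60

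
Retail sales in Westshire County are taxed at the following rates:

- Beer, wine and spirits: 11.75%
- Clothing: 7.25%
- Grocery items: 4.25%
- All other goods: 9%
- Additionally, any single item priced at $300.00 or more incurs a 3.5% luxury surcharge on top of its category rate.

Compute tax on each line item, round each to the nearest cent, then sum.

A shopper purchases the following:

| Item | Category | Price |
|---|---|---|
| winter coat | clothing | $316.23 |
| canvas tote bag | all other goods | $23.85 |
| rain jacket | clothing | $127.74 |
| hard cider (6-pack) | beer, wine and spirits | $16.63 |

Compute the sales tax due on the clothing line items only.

$43.25

Winter coat $316.23: clothing → 7.25% + 3.5% surcharge = 10.75% → $33.99
Rain jacket $127.74: clothing → 7.25% → $9.26
Tax on clothing = $33.99 + $9.26 = $43.25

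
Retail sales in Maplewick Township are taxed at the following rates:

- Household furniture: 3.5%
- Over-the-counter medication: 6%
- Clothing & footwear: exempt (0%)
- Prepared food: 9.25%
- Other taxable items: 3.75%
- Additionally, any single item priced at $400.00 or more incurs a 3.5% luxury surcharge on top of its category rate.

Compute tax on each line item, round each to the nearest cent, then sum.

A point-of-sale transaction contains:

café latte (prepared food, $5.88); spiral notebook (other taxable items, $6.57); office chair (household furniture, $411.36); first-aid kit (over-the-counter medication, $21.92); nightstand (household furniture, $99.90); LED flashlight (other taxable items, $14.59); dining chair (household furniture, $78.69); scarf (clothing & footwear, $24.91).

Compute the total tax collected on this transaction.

Café latte $5.88: prepared food → 9.25% → $0.54
Spiral notebook $6.57: other taxable items → 3.75% → $0.25
Office chair $411.36: household furniture → 3.5% + 3.5% surcharge = 7% → $28.80
First-aid kit $21.92: over-the-counter medication → 6% → $1.32
Nightstand $99.90: household furniture → 3.5% → $3.50
LED flashlight $14.59: other taxable items → 3.75% → $0.55
Dining chair $78.69: household furniture → 3.5% → $2.75
Scarf $24.91: clothing & footwear → 0% → $0.00
Total tax = $0.54 + $0.25 + $28.80 + $1.32 + $3.50 + $0.55 + $2.75 = $37.71

$37.71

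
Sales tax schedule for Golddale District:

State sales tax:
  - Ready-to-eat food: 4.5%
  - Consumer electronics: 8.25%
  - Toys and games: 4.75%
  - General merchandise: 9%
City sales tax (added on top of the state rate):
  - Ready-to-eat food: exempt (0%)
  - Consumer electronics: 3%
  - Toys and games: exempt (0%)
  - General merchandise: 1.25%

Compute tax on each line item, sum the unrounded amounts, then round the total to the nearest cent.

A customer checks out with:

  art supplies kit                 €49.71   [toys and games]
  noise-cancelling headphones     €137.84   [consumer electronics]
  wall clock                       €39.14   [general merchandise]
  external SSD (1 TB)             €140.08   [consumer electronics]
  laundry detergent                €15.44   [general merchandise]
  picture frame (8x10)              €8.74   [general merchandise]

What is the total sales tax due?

Art supplies kit €49.71: toys and games → 4.75% + 0% city = 4.75% → €2.361225
Noise-cancelling headphones €137.84: consumer electronics → 8.25% + 3% city = 11.25% → €15.507
Wall clock €39.14: general merchandise → 9% + 1.25% city = 10.25% → €4.01185
External SSD (1 TB) €140.08: consumer electronics → 8.25% + 3% city = 11.25% → €15.759
Laundry detergent €15.44: general merchandise → 9% + 1.25% city = 10.25% → €1.5826
Picture frame (8x10) €8.74: general merchandise → 9% + 1.25% city = 10.25% → €0.89585
Unrounded tax sum = €40.117525 → €40.12

€40.12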